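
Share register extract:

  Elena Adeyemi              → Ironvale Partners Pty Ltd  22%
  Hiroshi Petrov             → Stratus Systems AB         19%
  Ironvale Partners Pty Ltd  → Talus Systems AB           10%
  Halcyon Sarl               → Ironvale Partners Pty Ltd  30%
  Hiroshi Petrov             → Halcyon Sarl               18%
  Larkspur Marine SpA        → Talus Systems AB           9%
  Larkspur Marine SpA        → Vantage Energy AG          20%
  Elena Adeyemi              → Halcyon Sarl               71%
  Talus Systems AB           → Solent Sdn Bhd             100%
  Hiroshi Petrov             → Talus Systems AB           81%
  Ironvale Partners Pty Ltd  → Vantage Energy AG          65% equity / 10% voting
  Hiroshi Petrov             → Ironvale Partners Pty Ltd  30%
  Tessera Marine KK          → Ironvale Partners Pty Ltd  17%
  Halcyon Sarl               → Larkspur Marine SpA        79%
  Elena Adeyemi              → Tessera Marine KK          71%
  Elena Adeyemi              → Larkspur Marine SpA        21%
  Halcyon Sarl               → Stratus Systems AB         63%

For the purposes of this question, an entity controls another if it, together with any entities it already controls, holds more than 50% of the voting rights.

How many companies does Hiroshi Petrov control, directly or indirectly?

2

Hiroshi holds 81% of Talus, so Hiroshi controls Talus.
Talus holds 100% of Solent, so Hiroshi controls Solent.
No other company's threshold is met.
Hiroshi controls 2 companies.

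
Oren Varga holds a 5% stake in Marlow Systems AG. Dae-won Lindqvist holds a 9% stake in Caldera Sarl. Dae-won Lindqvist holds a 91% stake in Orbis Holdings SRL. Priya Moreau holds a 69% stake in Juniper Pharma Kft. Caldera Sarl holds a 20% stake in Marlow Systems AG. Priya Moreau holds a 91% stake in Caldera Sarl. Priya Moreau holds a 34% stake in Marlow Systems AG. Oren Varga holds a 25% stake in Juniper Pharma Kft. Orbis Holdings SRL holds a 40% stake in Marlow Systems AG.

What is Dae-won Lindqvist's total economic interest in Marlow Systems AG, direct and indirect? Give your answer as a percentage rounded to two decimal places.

38.20%

Dae-won reaches Marlow along 2 paths.
Via Orbis: 91% × 40% = 36.4%.
Via Caldera: 9% × 20% = 1.8%.
Total: 36.4% + 1.8% = 38.2%.
Rounded: 38.20%.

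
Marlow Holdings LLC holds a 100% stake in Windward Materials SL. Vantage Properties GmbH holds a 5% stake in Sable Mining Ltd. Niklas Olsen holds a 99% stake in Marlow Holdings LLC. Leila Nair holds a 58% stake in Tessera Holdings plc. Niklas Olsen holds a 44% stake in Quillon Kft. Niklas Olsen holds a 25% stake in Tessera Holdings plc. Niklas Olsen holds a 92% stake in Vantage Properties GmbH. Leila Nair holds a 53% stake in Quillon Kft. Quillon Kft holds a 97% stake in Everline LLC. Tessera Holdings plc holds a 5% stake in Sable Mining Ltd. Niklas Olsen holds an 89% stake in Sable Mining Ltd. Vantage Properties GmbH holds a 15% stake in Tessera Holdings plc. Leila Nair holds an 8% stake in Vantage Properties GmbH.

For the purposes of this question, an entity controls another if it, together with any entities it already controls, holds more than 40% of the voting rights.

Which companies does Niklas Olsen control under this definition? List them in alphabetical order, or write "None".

Niklas holds 92% of Vantage, so Niklas controls Vantage.
Niklas holds 99% of Marlow, so Niklas controls Marlow.
Niklas holds 44% of Quillon, so Niklas controls Quillon.
Marlow holds 100% of Windward, so Niklas controls Windward.
Quillon holds 97% of Everline, so Niklas controls Everline.
Vantage and Niklas together hold 5% + 89% = 94% of Sable, so Niklas controls Sable.
No other company's threshold is met.

Everline LLC, Marlow Holdings LLC, Quillon Kft, Sable Mining Ltd, Vantage Properties GmbH, Windward Materials SL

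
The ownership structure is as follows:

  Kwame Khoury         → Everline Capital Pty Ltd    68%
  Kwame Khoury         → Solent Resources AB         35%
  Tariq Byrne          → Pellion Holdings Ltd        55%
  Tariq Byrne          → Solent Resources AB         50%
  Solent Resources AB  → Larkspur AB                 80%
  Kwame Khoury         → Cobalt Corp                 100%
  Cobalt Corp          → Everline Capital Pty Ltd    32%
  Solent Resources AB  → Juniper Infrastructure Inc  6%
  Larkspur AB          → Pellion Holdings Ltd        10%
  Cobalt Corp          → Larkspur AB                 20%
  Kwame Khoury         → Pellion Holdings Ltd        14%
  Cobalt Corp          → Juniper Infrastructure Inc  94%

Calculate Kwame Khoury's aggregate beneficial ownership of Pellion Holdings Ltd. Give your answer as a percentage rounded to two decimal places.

Kwame reaches Pellion along 3 paths.
Direct stake: 14% = 14%.
Via Cobalt → Larkspur: 100% × 20% × 10% = 2%.
Via Solent → Larkspur: 35% × 80% × 10% = 2.8%.
Total: 14% + 2% + 2.8% = 18.8%.
Rounded: 18.80%.

18.80%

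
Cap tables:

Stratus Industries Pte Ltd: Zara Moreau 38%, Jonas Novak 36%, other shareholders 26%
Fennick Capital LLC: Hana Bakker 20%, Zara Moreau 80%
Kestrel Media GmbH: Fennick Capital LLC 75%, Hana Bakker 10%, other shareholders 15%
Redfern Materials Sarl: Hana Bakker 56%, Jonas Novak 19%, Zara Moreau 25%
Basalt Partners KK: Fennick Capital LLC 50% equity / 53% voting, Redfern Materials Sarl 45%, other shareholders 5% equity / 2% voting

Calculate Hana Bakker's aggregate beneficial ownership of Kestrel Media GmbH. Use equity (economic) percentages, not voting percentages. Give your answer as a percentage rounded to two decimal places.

Hana reaches Kestrel along 2 paths.
Via Fennick: 20% × 75% = 15%.
Direct stake: 10% = 10%.
Total: 15% + 10% = 25%.
Rounded: 25.00%.

25.00%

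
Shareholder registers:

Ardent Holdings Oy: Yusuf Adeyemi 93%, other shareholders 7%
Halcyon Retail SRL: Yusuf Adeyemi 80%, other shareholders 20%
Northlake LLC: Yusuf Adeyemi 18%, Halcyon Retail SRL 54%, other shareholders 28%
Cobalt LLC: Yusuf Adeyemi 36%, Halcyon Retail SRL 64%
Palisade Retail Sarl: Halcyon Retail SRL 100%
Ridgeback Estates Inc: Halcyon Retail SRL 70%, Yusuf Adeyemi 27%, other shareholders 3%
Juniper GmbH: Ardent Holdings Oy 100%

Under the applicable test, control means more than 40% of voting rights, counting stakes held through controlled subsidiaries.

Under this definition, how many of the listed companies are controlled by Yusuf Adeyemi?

7

Yusuf holds 93% of Ardent, so Yusuf controls Ardent.
Yusuf holds 80% of Halcyon, so Yusuf controls Halcyon.
Yusuf and Halcyon together hold 18% + 54% = 72% of Northlake, so Yusuf controls Northlake.
Yusuf and Halcyon together hold 36% + 64% = 100% of Cobalt, so Yusuf controls Cobalt.
Halcyon holds 100% of Palisade, so Yusuf controls Palisade.
Halcyon and Yusuf together hold 70% + 27% = 97% of Ridgeback, so Yusuf controls Ridgeback.
Ardent holds 100% of Juniper, so Yusuf controls Juniper.
Yusuf controls 7 companies.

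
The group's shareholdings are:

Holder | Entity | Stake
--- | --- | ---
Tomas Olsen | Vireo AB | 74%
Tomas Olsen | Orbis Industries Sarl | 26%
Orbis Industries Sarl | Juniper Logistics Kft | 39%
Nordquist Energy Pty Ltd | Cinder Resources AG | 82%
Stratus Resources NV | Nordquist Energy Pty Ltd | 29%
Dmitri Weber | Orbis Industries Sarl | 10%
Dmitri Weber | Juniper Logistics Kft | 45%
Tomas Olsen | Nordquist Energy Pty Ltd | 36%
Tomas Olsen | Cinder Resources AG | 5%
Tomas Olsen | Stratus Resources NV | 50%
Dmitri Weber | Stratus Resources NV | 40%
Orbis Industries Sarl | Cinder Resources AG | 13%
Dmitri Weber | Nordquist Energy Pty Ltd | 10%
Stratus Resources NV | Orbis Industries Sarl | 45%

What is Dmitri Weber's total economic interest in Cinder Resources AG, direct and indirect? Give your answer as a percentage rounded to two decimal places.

21.35%

Dmitri reaches Cinder along 4 paths.
Via Stratus → Nordquist: 40% × 29% × 82% = 9.512%.
Via Nordquist: 10% × 82% = 8.2%.
Via Stratus → Orbis: 40% × 45% × 13% = 2.34%.
Via Orbis: 10% × 13% = 1.3%.
Total: 9.512% + 8.2% + 2.34% + 1.3% = 21.352%.
Rounded: 21.35%.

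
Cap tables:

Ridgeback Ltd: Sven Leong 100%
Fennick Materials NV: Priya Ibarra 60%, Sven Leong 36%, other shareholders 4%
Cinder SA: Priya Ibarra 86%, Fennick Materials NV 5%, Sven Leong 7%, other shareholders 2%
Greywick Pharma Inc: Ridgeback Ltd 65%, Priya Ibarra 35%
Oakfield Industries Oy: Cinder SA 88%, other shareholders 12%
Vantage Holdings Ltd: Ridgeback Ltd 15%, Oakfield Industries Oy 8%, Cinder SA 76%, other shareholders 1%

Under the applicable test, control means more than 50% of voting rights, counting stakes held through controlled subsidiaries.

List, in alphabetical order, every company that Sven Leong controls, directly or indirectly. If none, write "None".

Sven holds 100% of Ridgeback, so Sven controls Ridgeback.
Ridgeback holds 65% of Greywick, so Sven controls Greywick.
No other company's threshold is met.

Greywick Pharma Inc, Ridgeback Ltd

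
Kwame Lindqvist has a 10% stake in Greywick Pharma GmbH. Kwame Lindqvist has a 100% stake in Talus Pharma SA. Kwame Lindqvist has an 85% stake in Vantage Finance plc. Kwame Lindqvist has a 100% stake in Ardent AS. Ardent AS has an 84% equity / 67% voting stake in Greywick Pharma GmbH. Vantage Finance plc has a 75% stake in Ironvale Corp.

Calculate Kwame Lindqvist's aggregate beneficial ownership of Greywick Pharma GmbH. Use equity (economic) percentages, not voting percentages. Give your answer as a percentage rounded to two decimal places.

94.00%

Kwame reaches Greywick along 2 paths.
Via Ardent: 100% × 84% = 84%.
Direct stake: 10% = 10%.
Total: 84% + 10% = 94%.
Rounded: 94.00%.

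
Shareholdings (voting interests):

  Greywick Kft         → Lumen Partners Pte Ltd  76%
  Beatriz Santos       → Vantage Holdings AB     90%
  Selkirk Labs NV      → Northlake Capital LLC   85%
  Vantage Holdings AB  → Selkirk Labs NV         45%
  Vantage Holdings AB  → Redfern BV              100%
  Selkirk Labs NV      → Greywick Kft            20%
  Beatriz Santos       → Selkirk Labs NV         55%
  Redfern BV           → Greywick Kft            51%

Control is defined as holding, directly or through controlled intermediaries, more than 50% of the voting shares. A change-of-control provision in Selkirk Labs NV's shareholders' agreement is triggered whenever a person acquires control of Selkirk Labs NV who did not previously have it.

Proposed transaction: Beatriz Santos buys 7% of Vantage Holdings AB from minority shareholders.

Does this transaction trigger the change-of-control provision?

The purchase changes only Beatriz's holdings, so Beatriz is the only person who could newly come to control Selkirk.
Beatriz holds 90% of Vantage, so Beatriz controls Vantage.
Beatriz and Vantage together hold 55% + 45% = 100% of Selkirk, so Beatriz controls Selkirk.
So Beatriz already controls Selkirk before the transaction.
After the purchase, Beatriz's direct stake in Vantage rises to 90% + 7% = 97%.
Beatriz controlled Selkirk already, so this is not a new person acquiring control; every other person's position is unchanged or reduced.
No new person acquires control, so the clause is not triggered.

No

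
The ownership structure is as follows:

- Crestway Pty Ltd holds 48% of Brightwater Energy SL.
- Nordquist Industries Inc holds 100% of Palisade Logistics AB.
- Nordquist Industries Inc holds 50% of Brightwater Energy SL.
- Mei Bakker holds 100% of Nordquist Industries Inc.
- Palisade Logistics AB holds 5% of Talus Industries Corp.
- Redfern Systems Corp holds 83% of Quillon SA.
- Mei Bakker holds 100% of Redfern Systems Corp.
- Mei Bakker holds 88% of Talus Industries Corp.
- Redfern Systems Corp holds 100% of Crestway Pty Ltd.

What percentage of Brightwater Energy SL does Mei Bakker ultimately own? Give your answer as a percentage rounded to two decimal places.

98.00%

Mei reaches Brightwater along 2 paths.
Via Redfern → Crestway: 100% × 100% × 48% = 48%.
Via Nordquist: 100% × 50% = 50%.
Total: 48% + 50% = 98%.
Rounded: 98.00%.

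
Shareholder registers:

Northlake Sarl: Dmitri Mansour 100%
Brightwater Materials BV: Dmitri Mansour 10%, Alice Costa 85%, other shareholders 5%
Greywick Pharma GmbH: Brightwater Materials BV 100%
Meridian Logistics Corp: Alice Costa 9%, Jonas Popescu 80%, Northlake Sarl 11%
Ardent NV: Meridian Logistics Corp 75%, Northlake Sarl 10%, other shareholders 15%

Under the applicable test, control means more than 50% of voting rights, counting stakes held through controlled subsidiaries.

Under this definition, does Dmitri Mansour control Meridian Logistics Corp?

No

Dmitri holds 100% of Northlake, so Dmitri controls Northlake.
In Meridian, Dmitri's side holds only 11%, not > 50%.
So Dmitri does not control Meridian.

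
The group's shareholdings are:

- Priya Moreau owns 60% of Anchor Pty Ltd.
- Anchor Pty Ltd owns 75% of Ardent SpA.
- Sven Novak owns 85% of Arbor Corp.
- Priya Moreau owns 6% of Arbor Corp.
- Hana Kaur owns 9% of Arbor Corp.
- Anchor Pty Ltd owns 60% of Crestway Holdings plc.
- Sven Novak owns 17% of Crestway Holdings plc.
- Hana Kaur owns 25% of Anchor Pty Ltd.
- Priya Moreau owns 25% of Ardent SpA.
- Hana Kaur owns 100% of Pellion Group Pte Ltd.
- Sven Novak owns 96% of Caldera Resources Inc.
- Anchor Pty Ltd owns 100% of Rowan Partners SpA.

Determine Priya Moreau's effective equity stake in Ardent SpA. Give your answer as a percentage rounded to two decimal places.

70.00%

Priya reaches Ardent along 2 paths.
Direct stake: 25% = 25%.
Via Anchor: 60% × 75% = 45%.
Total: 25% + 45% = 70%.
Rounded: 70.00%.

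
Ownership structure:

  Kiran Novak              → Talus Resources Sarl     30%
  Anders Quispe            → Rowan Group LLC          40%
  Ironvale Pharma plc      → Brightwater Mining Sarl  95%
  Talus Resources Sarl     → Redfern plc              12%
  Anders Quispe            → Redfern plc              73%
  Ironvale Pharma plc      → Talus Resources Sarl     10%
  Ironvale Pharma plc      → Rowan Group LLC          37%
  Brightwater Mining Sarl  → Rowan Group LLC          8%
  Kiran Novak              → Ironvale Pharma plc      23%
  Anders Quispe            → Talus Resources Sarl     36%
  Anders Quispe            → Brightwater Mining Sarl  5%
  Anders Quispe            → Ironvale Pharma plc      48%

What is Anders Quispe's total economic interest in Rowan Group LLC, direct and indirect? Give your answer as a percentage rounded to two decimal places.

61.81%

Anders reaches Rowan along 4 paths.
Via Ironvale: 48% × 37% = 17.76%.
Direct stake: 40% = 40%.
Via Ironvale → Brightwater: 48% × 95% × 8% = 3.648%.
Via Brightwater: 5% × 8% = 0.4%.
Total: 17.76% + 40% + 3.648% + 0.4% = 61.808%.
Rounded: 61.81%.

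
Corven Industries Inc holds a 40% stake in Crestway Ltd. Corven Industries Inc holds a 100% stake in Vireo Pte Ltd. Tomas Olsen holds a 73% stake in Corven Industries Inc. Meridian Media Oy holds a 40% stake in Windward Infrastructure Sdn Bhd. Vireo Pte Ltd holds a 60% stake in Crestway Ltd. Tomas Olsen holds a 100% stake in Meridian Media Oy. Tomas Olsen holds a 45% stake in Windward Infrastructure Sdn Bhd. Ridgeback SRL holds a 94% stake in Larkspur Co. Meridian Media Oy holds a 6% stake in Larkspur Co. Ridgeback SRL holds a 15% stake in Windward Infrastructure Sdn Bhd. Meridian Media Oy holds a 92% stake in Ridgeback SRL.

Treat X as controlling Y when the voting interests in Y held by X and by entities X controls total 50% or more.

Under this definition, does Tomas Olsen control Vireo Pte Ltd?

Tomas holds 73% of Corven, so Tomas controls Corven.
Corven holds 100% of Vireo, so Tomas controls Vireo.

Yes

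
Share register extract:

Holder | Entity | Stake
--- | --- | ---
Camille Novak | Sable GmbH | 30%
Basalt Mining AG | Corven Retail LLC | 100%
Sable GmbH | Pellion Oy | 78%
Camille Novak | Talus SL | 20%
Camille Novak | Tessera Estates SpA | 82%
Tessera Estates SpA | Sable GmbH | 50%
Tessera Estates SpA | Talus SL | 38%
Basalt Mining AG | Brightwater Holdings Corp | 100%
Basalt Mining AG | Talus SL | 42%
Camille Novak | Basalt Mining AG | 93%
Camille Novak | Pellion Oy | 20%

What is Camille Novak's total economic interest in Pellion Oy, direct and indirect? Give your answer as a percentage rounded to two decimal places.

Camille reaches Pellion along 3 paths.
Via Tessera → Sable: 82% × 50% × 78% = 31.98%.
Via Sable: 30% × 78% = 23.4%.
Direct stake: 20% = 20%.
Total: 31.98% + 23.4% + 20% = 75.38%.

75.38%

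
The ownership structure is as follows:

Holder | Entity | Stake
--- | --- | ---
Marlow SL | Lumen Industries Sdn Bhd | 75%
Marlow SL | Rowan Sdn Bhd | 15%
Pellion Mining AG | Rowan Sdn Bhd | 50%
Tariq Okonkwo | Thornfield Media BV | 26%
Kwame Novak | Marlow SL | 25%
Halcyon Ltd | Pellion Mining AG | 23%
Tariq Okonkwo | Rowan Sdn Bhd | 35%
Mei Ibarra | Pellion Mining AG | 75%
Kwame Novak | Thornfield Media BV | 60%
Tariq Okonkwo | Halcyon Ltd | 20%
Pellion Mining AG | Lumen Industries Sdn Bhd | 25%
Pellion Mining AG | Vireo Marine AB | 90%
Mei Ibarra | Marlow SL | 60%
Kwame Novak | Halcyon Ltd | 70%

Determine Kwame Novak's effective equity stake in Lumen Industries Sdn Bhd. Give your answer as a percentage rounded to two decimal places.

22.78%

Kwame reaches Lumen along 2 paths.
Via Marlow: 25% × 75% = 18.75%.
Via Halcyon → Pellion: 70% × 23% × 25% = 4.025%.
Total: 18.75% + 4.025% = 22.775%.
Rounded: 22.78%.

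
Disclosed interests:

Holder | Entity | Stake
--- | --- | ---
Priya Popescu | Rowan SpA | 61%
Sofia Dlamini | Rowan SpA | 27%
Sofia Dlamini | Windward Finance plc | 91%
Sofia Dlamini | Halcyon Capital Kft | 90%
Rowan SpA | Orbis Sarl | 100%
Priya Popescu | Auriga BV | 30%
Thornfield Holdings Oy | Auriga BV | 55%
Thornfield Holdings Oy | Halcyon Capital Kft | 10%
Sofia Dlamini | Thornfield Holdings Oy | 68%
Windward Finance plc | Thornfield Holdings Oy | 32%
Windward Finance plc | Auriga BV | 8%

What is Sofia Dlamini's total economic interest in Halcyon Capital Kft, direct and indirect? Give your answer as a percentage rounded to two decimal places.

99.71%

Sofia reaches Halcyon along 3 paths.
Direct stake: 90% = 90%.
Via Thornfield: 68% × 10% = 6.8%.
Via Windward → Thornfield: 91% × 32% × 10% = 2.912%.
Total: 90% + 6.8% + 2.912% = 99.712%.
Rounded: 99.71%.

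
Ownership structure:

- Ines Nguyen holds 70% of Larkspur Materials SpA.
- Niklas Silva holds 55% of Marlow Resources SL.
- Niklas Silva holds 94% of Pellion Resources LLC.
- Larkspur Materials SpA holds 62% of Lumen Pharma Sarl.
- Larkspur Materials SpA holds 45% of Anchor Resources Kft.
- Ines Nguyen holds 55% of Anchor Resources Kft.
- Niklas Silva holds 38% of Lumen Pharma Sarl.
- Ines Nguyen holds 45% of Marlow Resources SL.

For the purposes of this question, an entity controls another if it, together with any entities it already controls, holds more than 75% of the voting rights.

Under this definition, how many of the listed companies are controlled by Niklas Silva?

Niklas holds 94% of Pellion, so Niklas controls Pellion.
No other company's threshold is met.
Niklas controls 1 company.

1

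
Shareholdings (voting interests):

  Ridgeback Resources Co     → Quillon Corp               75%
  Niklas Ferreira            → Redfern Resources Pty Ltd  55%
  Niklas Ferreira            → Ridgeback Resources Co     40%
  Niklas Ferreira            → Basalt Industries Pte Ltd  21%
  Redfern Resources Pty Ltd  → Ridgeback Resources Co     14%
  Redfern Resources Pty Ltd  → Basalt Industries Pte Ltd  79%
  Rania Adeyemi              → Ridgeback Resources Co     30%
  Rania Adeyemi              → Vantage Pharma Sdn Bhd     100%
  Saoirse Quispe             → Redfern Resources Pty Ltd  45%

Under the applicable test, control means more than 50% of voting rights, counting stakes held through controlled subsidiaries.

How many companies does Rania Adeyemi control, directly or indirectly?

1

Rania holds 100% of Vantage, so Rania controls Vantage.
No other company's threshold is met.
Rania controls 1 company.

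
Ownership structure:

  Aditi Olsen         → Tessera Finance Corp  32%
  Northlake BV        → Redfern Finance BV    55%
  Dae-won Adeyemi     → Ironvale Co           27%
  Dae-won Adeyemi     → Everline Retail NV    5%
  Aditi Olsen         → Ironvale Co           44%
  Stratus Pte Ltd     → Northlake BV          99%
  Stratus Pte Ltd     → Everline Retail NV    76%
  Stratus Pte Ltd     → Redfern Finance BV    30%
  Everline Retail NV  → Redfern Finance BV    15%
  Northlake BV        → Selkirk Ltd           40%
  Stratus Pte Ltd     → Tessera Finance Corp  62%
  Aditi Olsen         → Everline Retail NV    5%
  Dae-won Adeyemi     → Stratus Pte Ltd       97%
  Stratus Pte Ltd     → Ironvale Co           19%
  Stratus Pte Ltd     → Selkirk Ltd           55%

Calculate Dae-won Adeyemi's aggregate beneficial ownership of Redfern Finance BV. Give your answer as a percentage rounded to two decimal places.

93.72%

Dae-won reaches Redfern along 4 paths.
Via Stratus: 97% × 30% = 29.1%.
Via Stratus → Northlake: 97% × 99% × 55% = 52.8165%.
Via Stratus → Everline: 97% × 76% × 15% = 11.058%.
Via Everline: 5% × 15% = 0.75%.
Total: 29.1% + 52.8165% + 11.058% + 0.75% = 93.7245%.
Rounded: 93.72%.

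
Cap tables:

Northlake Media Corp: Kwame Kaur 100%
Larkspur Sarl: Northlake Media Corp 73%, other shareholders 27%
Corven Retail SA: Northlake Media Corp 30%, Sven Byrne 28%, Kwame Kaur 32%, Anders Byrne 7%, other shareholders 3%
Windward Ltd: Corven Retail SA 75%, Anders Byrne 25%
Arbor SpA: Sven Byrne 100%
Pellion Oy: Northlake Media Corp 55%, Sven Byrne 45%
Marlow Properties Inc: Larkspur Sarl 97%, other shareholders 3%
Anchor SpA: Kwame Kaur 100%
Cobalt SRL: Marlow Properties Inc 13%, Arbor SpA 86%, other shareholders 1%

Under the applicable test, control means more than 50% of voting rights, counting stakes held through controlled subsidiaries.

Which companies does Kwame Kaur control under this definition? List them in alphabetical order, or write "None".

Anchor SpA, Corven Retail SA, Larkspur Sarl, Marlow Properties Inc, Northlake Media Corp, Pellion Oy, Windward Ltd

Kwame holds 100% of Northlake, so Kwame controls Northlake.
Northlake holds 73% of Larkspur, so Kwame controls Larkspur.
Northlake and Kwame together hold 30% + 32% = 62% of Corven, so Kwame controls Corven.
Corven holds 75% of Windward, so Kwame controls Windward.
Northlake holds 55% of Pellion, so Kwame controls Pellion.
Larkspur holds 97% of Marlow, so Kwame controls Marlow.
Kwame holds 100% of Anchor, so Kwame controls Anchor.
No other company's threshold is met.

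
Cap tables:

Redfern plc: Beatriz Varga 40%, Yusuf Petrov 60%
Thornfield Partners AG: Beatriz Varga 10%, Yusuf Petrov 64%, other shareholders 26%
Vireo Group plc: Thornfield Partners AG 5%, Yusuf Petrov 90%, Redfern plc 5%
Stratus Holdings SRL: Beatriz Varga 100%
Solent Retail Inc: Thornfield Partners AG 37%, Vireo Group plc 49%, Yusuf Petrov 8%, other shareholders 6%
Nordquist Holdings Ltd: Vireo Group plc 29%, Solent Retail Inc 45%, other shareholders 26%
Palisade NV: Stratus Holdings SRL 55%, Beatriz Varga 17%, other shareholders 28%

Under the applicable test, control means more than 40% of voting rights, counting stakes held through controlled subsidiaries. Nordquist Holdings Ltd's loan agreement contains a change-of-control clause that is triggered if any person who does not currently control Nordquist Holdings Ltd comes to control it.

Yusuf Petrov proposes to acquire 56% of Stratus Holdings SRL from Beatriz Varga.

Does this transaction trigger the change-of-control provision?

The purchase adds only to Yusuf's holdings (Beatriz's stake shrinks), so Yusuf is the only person who could newly come to control Nordquist.
Yusuf holds 60% of Redfern, so Yusuf controls Redfern.
Yusuf holds 64% of Thornfield, so Yusuf controls Thornfield.
Thornfield and Yusuf and Redfern together hold 5% + 90% + 5% = 100% of Vireo, so Yusuf controls Vireo.
Thornfield and Vireo and Yusuf together hold 37% + 49% + 8% = 94% of Solent, so Yusuf controls Solent.
Vireo and Solent together hold 29% + 45% = 74% of Nordquist, so Yusuf controls Nordquist.
So Yusuf already controls Nordquist before the transaction.
After the purchase, Yusuf holds 56% of Stratus directly, and Beatriz's stake falls to 44%.
Yusuf controlled Nordquist already, so this is not a new person acquiring control; every other person's position is unchanged or reduced.
No new person acquires control, so the clause is not triggered.

No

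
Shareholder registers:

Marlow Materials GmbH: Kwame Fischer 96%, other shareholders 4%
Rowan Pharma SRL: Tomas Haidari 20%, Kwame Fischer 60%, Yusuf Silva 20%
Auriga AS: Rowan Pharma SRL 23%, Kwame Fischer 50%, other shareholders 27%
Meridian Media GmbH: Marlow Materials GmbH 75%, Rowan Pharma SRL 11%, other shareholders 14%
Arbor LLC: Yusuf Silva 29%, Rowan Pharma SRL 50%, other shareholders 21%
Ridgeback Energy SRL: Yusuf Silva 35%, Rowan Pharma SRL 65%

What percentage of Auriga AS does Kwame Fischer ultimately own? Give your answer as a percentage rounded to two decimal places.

Kwame reaches Auriga along 2 paths.
Via Rowan: 60% × 23% = 13.8%.
Direct stake: 50% = 50%.
Total: 13.8% + 50% = 63.8%.
Rounded: 63.80%.

63.80%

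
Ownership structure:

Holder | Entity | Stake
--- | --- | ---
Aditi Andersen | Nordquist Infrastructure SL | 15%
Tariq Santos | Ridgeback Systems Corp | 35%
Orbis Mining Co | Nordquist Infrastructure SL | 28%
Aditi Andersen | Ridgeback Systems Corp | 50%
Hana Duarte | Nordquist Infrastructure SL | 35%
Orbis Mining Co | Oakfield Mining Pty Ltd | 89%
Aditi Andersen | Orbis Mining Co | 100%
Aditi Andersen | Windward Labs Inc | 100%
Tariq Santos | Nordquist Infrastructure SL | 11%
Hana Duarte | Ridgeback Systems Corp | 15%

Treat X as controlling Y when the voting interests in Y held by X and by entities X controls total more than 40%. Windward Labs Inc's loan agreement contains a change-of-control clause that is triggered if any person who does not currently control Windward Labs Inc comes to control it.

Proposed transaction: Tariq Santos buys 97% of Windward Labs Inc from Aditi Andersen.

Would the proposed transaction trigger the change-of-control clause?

The purchase adds only to Tariq's holdings (Aditi's stake shrinks), so Tariq is the only person who could newly come to control Windward.
Tariq's largest direct stake is 35% in Ridgeback, which does not meet the threshold, so Tariq controls no company.
Neither Tariq nor any entity Tariq controls holds any voting interest in Windward.
So before the transaction, Tariq does not control Windward.
After the purchase, Tariq holds 97% of Windward directly, and Aditi's stake falls to 3%.
Tariq holds 97% of Windward, so Tariq controls Windward.
Tariq did not control Windward before and does after, so the clause is triggered.

Yes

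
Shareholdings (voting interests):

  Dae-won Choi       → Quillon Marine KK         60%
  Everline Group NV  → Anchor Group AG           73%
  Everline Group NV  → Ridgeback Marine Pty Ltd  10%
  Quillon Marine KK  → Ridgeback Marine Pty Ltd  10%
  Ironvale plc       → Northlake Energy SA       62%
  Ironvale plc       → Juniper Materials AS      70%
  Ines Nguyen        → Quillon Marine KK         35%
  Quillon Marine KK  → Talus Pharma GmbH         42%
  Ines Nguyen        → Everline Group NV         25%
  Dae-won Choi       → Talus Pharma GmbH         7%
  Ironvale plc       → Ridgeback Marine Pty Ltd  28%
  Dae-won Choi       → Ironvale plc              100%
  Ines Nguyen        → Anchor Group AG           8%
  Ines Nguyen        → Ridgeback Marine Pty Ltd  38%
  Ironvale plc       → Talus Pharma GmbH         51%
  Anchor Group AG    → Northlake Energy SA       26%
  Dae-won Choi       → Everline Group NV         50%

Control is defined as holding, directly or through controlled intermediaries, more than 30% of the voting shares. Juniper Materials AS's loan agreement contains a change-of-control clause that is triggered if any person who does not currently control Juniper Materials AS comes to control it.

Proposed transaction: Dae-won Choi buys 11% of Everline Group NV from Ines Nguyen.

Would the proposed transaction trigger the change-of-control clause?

The purchase adds only to Dae-won's holdings (Ines's stake shrinks), so Dae-won is the only person who could newly come to control Juniper.
Dae-won holds 100% of Ironvale, so Dae-won controls Ironvale.
Ironvale holds 70% of Juniper, so Dae-won controls Juniper.
So Dae-won already controls Juniper before the transaction.
After the purchase, Dae-won's direct stake in Everline rises to 50% + 11% = 61%, and Ines's stake falls to 14%.
Dae-won controlled Juniper already, so this is not a new person acquiring control; every other person's position is unchanged or reduced.
No new person acquires control, so the clause is not triggered.

No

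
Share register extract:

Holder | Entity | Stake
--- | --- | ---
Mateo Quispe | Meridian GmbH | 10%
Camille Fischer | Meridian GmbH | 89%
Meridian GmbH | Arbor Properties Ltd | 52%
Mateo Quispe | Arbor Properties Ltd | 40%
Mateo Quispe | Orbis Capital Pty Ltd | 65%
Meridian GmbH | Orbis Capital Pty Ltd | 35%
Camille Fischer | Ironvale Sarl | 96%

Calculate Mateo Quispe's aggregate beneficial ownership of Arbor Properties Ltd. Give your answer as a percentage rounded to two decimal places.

Mateo reaches Arbor along 2 paths.
Via Meridian: 10% × 52% = 5.2%.
Direct stake: 40% = 40%.
Total: 5.2% + 40% = 45.2%.
Rounded: 45.20%.

45.20%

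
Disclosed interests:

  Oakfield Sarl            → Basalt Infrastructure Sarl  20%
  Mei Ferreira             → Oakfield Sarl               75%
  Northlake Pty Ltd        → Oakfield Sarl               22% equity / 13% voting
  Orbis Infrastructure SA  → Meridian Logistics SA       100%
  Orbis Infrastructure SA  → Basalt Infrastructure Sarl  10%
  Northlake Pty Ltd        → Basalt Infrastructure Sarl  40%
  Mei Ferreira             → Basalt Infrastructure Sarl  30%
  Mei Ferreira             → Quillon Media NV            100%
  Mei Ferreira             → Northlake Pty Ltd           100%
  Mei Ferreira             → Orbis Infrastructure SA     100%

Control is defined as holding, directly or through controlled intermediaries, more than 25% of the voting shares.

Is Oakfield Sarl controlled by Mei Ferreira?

Yes

Mei holds 100% of Northlake, so Mei controls Northlake.
Mei and Northlake together hold 75% + 13% = 88% of Oakfield, so Mei controls Oakfield.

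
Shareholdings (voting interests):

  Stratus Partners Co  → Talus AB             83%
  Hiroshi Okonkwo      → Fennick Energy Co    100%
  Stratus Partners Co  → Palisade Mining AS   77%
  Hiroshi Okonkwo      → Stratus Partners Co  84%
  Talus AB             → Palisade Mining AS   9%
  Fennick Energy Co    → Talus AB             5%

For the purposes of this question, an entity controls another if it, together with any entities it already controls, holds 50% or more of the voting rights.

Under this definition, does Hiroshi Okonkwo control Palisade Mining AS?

Yes

Hiroshi holds 84% of Stratus, so Hiroshi controls Stratus.
Hiroshi holds 100% of Fennick, so Hiroshi controls Fennick.
Fennick and Stratus together hold 5% + 83% = 88% of Talus, so Hiroshi controls Talus.
Stratus and Talus together hold 77% + 9% = 86% of Palisade, so Hiroshi controls Palisade.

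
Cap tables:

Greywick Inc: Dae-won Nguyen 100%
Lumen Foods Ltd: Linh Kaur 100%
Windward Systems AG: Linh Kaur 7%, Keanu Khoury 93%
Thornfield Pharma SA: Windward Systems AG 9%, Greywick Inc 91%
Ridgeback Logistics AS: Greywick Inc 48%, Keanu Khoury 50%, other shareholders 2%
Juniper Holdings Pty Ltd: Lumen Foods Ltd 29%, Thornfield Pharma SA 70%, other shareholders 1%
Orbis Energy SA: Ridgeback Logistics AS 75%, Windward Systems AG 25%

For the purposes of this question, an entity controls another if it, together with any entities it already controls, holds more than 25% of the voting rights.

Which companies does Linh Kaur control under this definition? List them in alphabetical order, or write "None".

Linh holds 100% of Lumen, so Linh controls Lumen.
Lumen holds 29% of Juniper, so Linh controls Juniper.
No other company's threshold is met.

Juniper Holdings Pty Ltd, Lumen Foods Ltd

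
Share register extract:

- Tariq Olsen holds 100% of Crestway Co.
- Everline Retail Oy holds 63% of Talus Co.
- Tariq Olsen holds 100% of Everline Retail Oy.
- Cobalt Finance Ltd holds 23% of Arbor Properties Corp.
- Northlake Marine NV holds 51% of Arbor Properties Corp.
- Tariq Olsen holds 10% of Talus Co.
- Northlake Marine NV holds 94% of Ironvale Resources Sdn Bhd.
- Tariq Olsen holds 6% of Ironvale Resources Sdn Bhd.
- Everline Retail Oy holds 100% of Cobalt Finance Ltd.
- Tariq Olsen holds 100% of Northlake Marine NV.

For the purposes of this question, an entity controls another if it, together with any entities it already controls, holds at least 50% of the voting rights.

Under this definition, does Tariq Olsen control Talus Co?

Tariq holds 100% of Everline, so Tariq controls Everline.
Everline and Tariq together hold 63% + 10% = 73% of Talus, so Tariq controls Talus.

Yes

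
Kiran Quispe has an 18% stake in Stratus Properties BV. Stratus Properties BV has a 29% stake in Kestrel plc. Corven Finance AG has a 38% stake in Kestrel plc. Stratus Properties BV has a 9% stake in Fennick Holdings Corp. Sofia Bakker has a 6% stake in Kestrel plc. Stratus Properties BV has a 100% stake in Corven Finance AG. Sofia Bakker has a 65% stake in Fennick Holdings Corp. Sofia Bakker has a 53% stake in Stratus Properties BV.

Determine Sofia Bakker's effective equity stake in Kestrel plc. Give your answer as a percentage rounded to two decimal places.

41.51%

Sofia reaches Kestrel along 3 paths.
Via Stratus → Corven: 53% × 100% × 38% = 20.14%.
Direct stake: 6% = 6%.
Via Stratus: 53% × 29% = 15.37%.
Total: 20.14% + 6% + 15.37% = 41.51%.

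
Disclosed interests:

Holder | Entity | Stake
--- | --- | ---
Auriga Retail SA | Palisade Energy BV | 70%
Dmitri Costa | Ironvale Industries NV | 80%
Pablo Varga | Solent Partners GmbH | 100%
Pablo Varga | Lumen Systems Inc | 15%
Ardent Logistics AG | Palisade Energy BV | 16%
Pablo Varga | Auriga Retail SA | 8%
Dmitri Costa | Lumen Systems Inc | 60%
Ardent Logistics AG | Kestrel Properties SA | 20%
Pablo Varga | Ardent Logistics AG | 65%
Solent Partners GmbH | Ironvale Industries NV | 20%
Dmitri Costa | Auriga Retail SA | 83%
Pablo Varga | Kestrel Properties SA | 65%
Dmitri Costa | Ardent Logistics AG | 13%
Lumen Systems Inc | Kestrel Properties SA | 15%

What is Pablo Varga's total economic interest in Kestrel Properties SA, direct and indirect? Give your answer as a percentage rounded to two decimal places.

80.25%

Pablo reaches Kestrel along 3 paths.
Via Ardent: 65% × 20% = 13%.
Direct stake: 65% = 65%.
Via Lumen: 15% × 15% = 2.25%.
Total: 13% + 65% + 2.25% = 80.25%.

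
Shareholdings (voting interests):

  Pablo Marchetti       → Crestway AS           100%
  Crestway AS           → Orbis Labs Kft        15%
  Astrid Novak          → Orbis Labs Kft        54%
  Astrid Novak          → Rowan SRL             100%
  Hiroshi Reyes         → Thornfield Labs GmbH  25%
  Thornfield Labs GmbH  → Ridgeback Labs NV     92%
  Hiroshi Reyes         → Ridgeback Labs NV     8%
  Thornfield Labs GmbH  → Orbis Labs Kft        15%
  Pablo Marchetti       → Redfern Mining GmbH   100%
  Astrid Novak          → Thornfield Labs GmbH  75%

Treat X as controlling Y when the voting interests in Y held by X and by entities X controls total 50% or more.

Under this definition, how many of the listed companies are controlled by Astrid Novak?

Astrid holds 100% of Rowan, so Astrid controls Rowan.
Astrid holds 75% of Thornfield, so Astrid controls Thornfield.
Thornfield holds 92% of Ridgeback, so Astrid controls Ridgeback.
Astrid and Thornfield together hold 54% + 15% = 69% of Orbis, so Astrid controls Orbis.
No other company's threshold is met.
Astrid controls 4 companies.

4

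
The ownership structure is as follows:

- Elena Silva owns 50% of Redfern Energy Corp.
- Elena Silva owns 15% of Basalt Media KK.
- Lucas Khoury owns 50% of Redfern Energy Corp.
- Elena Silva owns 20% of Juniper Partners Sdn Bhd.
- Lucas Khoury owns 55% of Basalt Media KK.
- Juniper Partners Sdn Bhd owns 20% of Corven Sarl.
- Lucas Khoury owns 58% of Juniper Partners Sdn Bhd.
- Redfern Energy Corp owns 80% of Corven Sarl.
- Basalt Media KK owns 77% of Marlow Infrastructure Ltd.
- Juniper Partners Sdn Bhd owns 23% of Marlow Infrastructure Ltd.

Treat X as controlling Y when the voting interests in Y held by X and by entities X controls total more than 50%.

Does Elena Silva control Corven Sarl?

No

Elena's largest direct stake is 50% in Redfern, which does not meet the threshold, so Elena controls no company.
Neither Elena nor any entity Elena controls holds any voting interest in Corven.
So Elena does not control Corven.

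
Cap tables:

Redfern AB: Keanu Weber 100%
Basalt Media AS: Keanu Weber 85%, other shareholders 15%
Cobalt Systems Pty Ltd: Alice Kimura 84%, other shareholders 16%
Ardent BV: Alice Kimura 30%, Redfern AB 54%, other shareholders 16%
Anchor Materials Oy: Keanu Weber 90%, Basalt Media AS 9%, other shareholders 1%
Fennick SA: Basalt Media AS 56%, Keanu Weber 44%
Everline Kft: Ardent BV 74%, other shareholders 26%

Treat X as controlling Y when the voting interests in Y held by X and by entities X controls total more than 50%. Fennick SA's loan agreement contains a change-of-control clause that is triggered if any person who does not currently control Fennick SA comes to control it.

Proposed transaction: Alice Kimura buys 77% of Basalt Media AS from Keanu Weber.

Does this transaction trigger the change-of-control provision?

Yes

The purchase adds only to Alice's holdings (Keanu's stake shrinks), so Alice is the only person who could newly come to control Fennick.
Alice holds 84% of Cobalt, so Alice controls Cobalt.
Neither Alice nor any entity Alice controls holds any voting interest in Fennick.
So before the transaction, Alice does not control Fennick.
After the purchase, Alice holds 77% of Basalt directly, and Keanu's stake falls to 8%.
Alice holds 77% of Basalt, so Alice controls Basalt.
Basalt holds 56% of Fennick, so Alice controls Fennick.
Alice did not control Fennick before and does after, so the clause is triggered.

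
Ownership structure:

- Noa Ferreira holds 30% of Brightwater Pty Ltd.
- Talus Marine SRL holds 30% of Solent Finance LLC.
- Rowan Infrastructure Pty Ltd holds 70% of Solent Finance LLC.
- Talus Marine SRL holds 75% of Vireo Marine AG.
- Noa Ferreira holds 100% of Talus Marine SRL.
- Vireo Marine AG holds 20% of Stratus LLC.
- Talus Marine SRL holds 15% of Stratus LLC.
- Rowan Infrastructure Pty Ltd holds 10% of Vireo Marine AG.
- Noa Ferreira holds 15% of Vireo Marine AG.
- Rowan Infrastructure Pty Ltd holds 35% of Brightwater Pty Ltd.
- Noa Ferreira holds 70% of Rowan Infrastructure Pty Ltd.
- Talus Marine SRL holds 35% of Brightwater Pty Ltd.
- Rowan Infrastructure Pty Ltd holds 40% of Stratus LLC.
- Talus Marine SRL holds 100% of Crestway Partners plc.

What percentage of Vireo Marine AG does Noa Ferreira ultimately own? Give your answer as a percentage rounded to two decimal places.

Noa reaches Vireo along 3 paths.
Via Rowan: 70% × 10% = 7%.
Via Talus: 100% × 75% = 75%.
Direct stake: 15% = 15%.
Total: 7% + 75% + 15% = 97%.
Rounded: 97.00%.

97.00%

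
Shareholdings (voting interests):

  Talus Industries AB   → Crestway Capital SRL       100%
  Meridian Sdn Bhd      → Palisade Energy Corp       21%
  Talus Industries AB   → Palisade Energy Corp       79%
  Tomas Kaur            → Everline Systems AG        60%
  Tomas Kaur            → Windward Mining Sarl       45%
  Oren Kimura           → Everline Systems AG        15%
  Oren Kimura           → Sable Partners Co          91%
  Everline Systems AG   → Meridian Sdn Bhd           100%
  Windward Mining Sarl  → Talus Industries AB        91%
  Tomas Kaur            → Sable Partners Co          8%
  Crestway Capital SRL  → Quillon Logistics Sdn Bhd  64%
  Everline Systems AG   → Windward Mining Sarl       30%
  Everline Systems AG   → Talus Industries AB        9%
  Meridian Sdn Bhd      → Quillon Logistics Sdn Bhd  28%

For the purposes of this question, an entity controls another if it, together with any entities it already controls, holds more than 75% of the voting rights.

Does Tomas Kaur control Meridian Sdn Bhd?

Tomas's largest direct stake is 60% in Everline, which does not meet the threshold, so Tomas controls no company.
Neither Tomas nor any entity Tomas controls holds any voting interest in Meridian.
So Tomas does not control Meridian.

No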